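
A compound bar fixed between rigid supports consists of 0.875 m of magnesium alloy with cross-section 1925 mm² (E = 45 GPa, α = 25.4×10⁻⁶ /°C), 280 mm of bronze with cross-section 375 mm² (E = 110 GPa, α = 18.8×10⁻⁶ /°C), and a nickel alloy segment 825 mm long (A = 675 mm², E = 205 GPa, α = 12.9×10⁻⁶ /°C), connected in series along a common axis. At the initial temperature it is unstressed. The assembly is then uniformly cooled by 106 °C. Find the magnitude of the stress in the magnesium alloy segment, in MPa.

σ ≈ 91.9 MPa (tensile)

With the walls removed the bar would change length by δ_free = Σ αᵢΔT Lᵢ = 25.4×10⁻⁶×106×875 + 18.8×10⁻⁶×106×280 + 12.9×10⁻⁶×106×825 = 4.042 mm.
The rigid supports impose zero overall length change; the single axial force P common to all segments must satisfy P Σ Lᵢ/(AᵢEᵢ) = δ_free.
Σ Lᵢ/(AᵢEᵢ) = 875/(1925×45×10³) + 280/(375×110×10³) + 825/(675×205×10³) = 2.285×10⁻⁵ mm/N.
Hence P = δ_free / Σ(L/AE) = 4.042/2.285×10⁻⁵ = 176.9 kN (tensile).
σ_{magnesium alloy} = P / A = 176900 / 1925 = 91.89 MPa.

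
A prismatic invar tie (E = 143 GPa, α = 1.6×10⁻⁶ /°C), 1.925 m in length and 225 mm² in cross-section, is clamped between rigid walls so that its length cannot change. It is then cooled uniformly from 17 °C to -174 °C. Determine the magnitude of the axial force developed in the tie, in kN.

With zero net strain, σ = E·αΔT = 143 GPa × 1.6×10⁻⁶ × 191 = 43.7 MPa.
Then P = σA = 43.7 × 225 mm² = 9.833 kN, tensile.

P ≈ 9.83 kN (tensile)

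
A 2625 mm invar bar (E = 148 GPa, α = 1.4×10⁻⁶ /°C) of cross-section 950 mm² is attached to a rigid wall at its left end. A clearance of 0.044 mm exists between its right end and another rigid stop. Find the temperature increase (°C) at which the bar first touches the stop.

ΔT ≈ 12 °C

Contact occurs when the free expansion equals the gap: αΔT L = 0.044 mm.
ΔT = 0.044 / (1.4×10⁻⁶ × 2625) = 11.97 °C.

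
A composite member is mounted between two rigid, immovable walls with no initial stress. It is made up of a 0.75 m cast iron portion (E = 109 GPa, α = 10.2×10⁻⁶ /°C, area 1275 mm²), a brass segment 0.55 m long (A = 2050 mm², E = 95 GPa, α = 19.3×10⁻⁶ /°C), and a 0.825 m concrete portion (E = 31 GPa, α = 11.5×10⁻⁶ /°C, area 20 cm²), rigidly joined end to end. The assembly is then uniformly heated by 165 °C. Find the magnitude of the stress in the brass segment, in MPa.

σ ≈ 104 MPa (compressive)

With the walls removed the bar would change length by δ_free = Σ αᵢΔT Lᵢ = 10.2×10⁻⁶×165×750 + 19.3×10⁻⁶×165×550 + 11.5×10⁻⁶×165×825 = 4.579 mm.
The walls prevent any net length change, so an axial force P (same in every segment) develops. Compatibility: P · Σ Lᵢ/(AᵢEᵢ) = δ_free.
The series flexibility is Σ Lᵢ/(AᵢEᵢ) = 750/(1275×109×10³) + 550/(2050×95×10³) + 825/(2000×31×10³) = 2.153×10⁻⁵ mm/N.
P = 4.579 / 2.153×10⁻⁵ = 212700 N = 212.7 kN, compressive.
σ_{brass} = P / A = 212700 / 2050 = 103.8 MPa.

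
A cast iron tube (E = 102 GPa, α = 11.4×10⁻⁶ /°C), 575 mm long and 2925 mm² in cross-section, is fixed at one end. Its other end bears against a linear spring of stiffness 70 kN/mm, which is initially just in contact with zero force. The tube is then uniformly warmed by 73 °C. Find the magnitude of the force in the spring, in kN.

P ≈ 29.5 kN

Free thermal expansion: δ_free = αΔT L = 11.4×10⁻⁶ × 73 × 575 = 0.4785 mm.
Let P be the compressive force at the spring. The tube shortens elastically by PL/(AE) and the spring compresses by P/k; together these equal δ_free.
So P = δ_free / [L/(AE) + 1/k] = 0.4785 / [ 575/(2925×102×10³) + 1/(70×10³) ].
P = 0.4785 / 1.621×10⁻⁵ = 29510 N.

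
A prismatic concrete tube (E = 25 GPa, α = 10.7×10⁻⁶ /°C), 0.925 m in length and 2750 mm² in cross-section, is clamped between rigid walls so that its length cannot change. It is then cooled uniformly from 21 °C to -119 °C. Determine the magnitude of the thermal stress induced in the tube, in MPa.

σ ≈ 37.5 MPa (tensile)

The supports are rigid, so the total axial strain is zero. The restrained thermal strain is ε = αΔT = 10.7×10⁻⁶ × 140 = 1498×10⁻⁶.
σ = EαΔT = 25×10³ × 10.7×10⁻⁶ × 140 = 37.45 MPa (tensile; the tube is trying to contract).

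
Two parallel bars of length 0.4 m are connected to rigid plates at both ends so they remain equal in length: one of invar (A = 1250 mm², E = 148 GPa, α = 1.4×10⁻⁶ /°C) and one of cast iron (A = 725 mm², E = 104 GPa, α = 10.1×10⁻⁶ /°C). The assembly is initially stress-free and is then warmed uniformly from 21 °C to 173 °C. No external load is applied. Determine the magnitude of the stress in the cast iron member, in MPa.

Both members must finish at the same length. With the larger α, the cast iron tends to over-expand; the plates restrain it, putting the cast iron in compression and the invar in tension. With no external load the two internal forces are equal and opposite, magnitude P.
Compatibility of the two members (thermal + elastic change equal): (α₁ − α₂)ΔT = P·[1/(A₁E₁) + 1/(A₂E₂)].
|α₁ − α₂|·ΔT = 8.7×10⁻⁶ × 152 = 0.001322.
1/(A₁E₁) + 1/(A₂E₂) = 1/(1250×148×10³) + 1/(725×104×10³) = 1.867×10⁻⁸ N⁻¹.
So P = 0.001322 / 1.867×10⁻⁸ = 70.84 kN.
σ_{cast iron} = P/A₂ = 70840/725 = 97.71 MPa, compressive.

σ ≈ 97.7 MPa (compressive)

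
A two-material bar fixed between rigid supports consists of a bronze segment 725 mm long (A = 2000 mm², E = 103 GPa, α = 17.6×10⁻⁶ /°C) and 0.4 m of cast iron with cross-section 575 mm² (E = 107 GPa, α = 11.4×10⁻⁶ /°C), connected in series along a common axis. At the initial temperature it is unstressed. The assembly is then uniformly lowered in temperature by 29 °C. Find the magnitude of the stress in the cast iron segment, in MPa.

With the walls removed the bar would change length by δ_free = Σ αᵢΔT Lᵢ = 17.6×10⁻⁶×29×725 + 11.4×10⁻⁶×29×400 = 0.5023 mm.
The walls prevent any net length change, so an axial force P (same in every segment) develops. Compatibility: P · Σ Lᵢ/(AᵢEᵢ) = δ_free.
The series flexibility is Σ Lᵢ/(AᵢEᵢ) = 725/(2000×103×10³) + 400/(575×107×10³) = 1.002×10⁻⁵ mm/N.
So P = 0.5023 / 1.002×10⁻⁵ = 50.12 kN, tensile.
σ_{cast iron} = P / A = 50120 / 575 = 87.17 MPa.

σ ≈ 87.2 MPa (tensile)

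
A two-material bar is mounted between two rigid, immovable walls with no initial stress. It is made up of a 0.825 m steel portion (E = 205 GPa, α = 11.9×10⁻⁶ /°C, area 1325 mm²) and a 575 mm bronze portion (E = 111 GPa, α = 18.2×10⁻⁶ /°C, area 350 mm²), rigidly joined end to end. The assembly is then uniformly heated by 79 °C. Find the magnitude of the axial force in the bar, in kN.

Free thermal expansion of the whole bar: Σ αᵢΔT Lᵢ = 11.9×10⁻⁶×79×825 + 18.2×10⁻⁶×79×575 = 1.602 mm.
Since the ends are fixed, an axial force P builds up, equal in every segment, with P · Σ Lᵢ/(AᵢEᵢ) = δ_free.
The series flexibility is Σ Lᵢ/(AᵢEᵢ) = 825/(1325×205×10³) + 575/(350×111×10³) = 1.784×10⁻⁵ mm/N.
So P = 1.602 / 1.784×10⁻⁵ = 89.83 kN, compressive.

P ≈ 89.8 kN (compressive)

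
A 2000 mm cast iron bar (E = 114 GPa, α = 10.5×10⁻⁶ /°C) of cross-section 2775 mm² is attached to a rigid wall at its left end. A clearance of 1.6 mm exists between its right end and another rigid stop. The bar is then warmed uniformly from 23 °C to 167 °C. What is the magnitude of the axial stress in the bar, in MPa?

σ ≈ 81.2 MPa (compressive)

If the wall were absent the bar would grow by αΔT L = 10.5×10⁻⁶ × 144 × 2000 = 3.024 mm.
The gap closes (δ_free > 1.6 mm) and the wall then resists a further 3.024 − 1.6 = 1.424 mm of expansion.
That suppressed elongation corresponds to σ = E·Δ/L = 114×10³ × 1.424/2000 = 81.17 MPa.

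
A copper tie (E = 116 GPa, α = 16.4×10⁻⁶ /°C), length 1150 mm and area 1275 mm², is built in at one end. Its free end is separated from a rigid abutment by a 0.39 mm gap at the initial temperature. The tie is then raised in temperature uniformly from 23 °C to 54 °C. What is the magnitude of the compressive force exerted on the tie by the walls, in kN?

P ≈ 25 kN

If the wall were absent the tie would grow by αΔT L = 16.4×10⁻⁶ × 31 × 1150 = 0.5847 mm.
The gap closes (δ_free > 0.39 mm) and the wall then resists a further 0.5847 − 0.39 = 0.1947 mm of expansion.
So σ = E(δ_free − g)/L = 116×10³ × 0.1947/1150 = 19.64 MPa.
Force on the wall = σA = 19.64 × 1275 mm² = 25.03 kN.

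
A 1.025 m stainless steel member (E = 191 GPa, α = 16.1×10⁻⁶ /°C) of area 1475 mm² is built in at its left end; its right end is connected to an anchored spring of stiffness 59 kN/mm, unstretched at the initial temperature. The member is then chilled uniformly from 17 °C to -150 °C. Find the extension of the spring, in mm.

The unrestrained thermal change is αΔT L = 16.1×10⁻⁶ × 167 × 1025 = 2.756 mm.
Let P be the tensile force in the spring. The member extends elastically by PL/(AE) and the spring stretches by P/k; together these equal δ_free.
P [ L/(AE) + 1/k ] = δ_free → P [ 1025/(1475×191×10³) + 1/(59×10³) ] = 2.756.
P = 2.756 / 2.059×10⁻⁵ = 133900 N.
Spring extension = P/k = 133900/(59×10³) = 2.269 mm.

δ ≈ 2.27 mm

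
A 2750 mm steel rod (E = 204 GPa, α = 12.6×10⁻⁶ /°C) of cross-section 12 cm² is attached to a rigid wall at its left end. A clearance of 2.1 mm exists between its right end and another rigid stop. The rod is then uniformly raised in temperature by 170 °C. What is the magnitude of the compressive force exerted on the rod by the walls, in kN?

Unrestrained expansion: δ_free = αΔT L = 12.6×10⁻⁶ × 170 × 2750 = 5.89 mm.
This exceeds the 2.1 mm gap, so the wall pushes back. The portion of expansion that must be recovered elastically is δ_free − gap = 5.89 − 2.1 = 3.79 mm.
That suppressed elongation corresponds to σ = E·Δ/L = 204×10³ × 3.79/2750 = 281.2 MPa.
P = σA = 281.2 × 1200 = 337.4 kN.

P ≈ 337 kN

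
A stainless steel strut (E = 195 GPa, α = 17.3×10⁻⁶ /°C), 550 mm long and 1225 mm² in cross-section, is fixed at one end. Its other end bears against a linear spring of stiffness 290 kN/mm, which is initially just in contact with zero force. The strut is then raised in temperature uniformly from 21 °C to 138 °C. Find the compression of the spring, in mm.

If the spring were absent the strut would lengthen by αΔT L = 17.3×10⁻⁶ × 117 × 550 = 1.113 mm.
With a force P in the spring, the elastic change of the strut is PL/(AE) and that of the spring is P/k; compatibility requires their sum to equal δ_free.
So P = δ_free / [L/(AE) + 1/k] = 1.113 / [ 550/(1225×195×10³) + 1/(290×10³) ].
P = 1.113 / 5.751×10⁻⁶ = 193600 N.
Spring compression = P/k = 193600/(290×10³) = 0.6675 mm.

δ ≈ 0.668 mm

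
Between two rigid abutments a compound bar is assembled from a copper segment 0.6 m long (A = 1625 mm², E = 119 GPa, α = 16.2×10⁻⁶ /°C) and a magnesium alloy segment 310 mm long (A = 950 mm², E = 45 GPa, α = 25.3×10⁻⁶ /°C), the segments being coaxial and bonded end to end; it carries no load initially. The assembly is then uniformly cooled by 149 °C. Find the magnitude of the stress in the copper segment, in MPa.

With the walls removed the bar would change length by δ_free = Σ αᵢΔT Lᵢ = 16.2×10⁻⁶×149×600 + 25.3×10⁻⁶×149×310 = 2.617 mm.
Since the ends are fixed, an axial force P builds up, equal in every segment, with P · Σ Lᵢ/(AᵢEᵢ) = δ_free.
Σ Lᵢ/(AᵢEᵢ) = 600/(1625×119×10³) + 310/(950×45×10³) = 1.035×10⁻⁵ mm/N.
Hence P = δ_free / Σ(L/AE) = 2.617/1.035×10⁻⁵ = 252.7 kN (tensile).
σ_{copper} = P / A = 252700 / 1625 = 155.5 MPa.

σ ≈ 156 MPa (tensile)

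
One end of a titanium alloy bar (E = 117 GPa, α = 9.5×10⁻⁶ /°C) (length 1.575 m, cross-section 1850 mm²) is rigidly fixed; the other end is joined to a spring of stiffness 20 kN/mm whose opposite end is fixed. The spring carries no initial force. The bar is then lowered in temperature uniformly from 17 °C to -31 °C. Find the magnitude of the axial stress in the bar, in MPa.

σ ≈ 6.78 MPa (tensile)

The unrestrained thermal change is αΔT L = 9.5×10⁻⁶ × 48 × 1575 = 0.7182 mm.
Let P be the tensile force in the spring. The bar extends elastically by PL/(AE) and the spring stretches by P/k; together these equal δ_free.
P [ L/(AE) + 1/k ] = δ_free → P [ 1575/(1850×117×10³) + 1/(20×10³) ] = 0.7182.
P = 0.7182 / 5.728×10⁻⁵ = 12540 N.
σ = P/A = 12540/1850 = 6.778 MPa.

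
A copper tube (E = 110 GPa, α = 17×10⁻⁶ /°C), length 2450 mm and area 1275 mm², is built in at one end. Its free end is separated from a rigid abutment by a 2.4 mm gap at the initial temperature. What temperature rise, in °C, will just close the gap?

Contact occurs when the free expansion equals the gap: αΔT L = 2.4 mm.
ΔT = 2.4 / (17×10⁻⁶ × 2450) = 57.62 °C.

ΔT ≈ 57.6 °C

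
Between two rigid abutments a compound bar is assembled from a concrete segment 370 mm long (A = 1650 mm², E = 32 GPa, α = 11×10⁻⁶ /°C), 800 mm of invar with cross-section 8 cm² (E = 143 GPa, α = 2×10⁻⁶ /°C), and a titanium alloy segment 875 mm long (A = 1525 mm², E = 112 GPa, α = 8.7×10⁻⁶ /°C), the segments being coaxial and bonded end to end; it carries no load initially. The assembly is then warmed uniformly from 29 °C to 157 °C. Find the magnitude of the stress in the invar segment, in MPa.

Free thermal expansion of the whole bar: Σ αᵢΔT Lᵢ = 11×10⁻⁶×128×370 + 2×10⁻⁶×128×800 + 8.7×10⁻⁶×128×875 = 1.7 mm.
Since the ends are fixed, an axial force P builds up, equal in every segment, with P · Σ Lᵢ/(AᵢEᵢ) = δ_free.
Σ Lᵢ/(AᵢEᵢ) = 370/(1650×32×10³) + 800/(800×143×10³) + 875/(1525×112×10³) = 1.912×10⁻⁵ mm/N.
P = 1.7 / 1.912×10⁻⁵ = 88900 N = 88.9 kN, compressive.
σ_{invar} = P / A = 88900 / 800 = 111.1 MPa.

σ ≈ 111 MPa (compressive)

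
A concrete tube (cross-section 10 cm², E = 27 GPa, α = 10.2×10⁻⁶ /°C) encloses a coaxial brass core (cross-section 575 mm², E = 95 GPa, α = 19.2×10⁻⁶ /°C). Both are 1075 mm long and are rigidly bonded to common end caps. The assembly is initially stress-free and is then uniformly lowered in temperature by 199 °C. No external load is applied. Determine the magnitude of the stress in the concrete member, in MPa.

The brass has the larger α, so on cooling it would change length more than the concrete if both were free. The rigid plates force a common final length, so the brass is put into tension and the concrete into compression, with equal and opposite forces P (no external load).
Equating the net (thermal + elastic) strains gives |α₁ − α₂|·ΔT = P·[1/(A₁E₁) + 1/(A₂E₂)].
|α₁ − α₂|·ΔT = 9×10⁻⁶ × 199 = 0.001791.
1/(A₁E₁) + 1/(A₂E₂) = 1/(1000×27×10³) + 1/(575×95×10³) = 5.534×10⁻⁸ N⁻¹.
So P = 0.001791 / 5.534×10⁻⁸ = 32.36 kN.
σ_{concrete} = P/A₁ = 32360/1000 = 32.36 MPa, compressive.

σ ≈ 32.4 MPa (compressive)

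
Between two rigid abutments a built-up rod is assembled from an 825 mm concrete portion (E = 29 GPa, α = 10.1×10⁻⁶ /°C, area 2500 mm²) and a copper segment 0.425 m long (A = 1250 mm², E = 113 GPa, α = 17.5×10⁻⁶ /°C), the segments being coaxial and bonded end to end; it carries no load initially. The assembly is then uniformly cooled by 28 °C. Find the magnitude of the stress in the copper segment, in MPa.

With the walls removed the bar would change length by δ_free = Σ αᵢΔT Lᵢ = 10.1×10⁻⁶×28×825 + 17.5×10⁻⁶×28×425 = 0.4416 mm.
The walls prevent any net length change, so an axial force P (same in every segment) develops. Compatibility: P · Σ Lᵢ/(AᵢEᵢ) = δ_free.
Σ Lᵢ/(AᵢEᵢ) = 825/(2500×29×10³) + 425/(1250×113×10³) = 1.439×10⁻⁵ mm/N.
P = 0.4416 / 1.439×10⁻⁵ = 30690 N = 30.69 kN, tensile.
σ_{copper} = P / A = 30690 / 1250 = 24.55 MPa.

σ ≈ 24.6 MPa (tensile)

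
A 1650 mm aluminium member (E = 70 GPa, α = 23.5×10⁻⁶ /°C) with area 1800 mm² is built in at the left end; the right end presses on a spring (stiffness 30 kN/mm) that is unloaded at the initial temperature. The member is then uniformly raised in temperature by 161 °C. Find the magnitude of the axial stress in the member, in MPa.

σ ≈ 74.7 MPa (compressive)

If the spring were absent the member would lengthen by αΔT L = 23.5×10⁻⁶ × 161 × 1650 = 6.243 mm.
With a force P in the spring, the elastic change of the member is PL/(AE) and that of the spring is P/k; compatibility requires their sum to equal δ_free.
P [ L/(AE) + 1/k ] = δ_free → P [ 1650/(1800×70×10³) + 1/(30×10³) ] = 6.243.
P = 6.243 / 4.643×10⁻⁵ = 134500 N.
σ = P/A = 134500/1800 = 74.7 MPa.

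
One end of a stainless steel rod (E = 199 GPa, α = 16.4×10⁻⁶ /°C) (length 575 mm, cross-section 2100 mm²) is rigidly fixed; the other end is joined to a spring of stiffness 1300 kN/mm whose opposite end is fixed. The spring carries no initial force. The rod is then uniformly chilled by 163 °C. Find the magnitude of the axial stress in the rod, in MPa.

σ ≈ 341 MPa (tensile)

The unrestrained thermal change is αΔT L = 16.4×10⁻⁶ × 163 × 575 = 1.537 mm.
With a force P in the spring, the elastic change of the rod is PL/(AE) and that of the spring is P/k; compatibility requires their sum to equal δ_free.
P [ L/(AE) + 1/k ] = δ_free → P [ 575/(2100×199×10³) + 1/(1300×10³) ] = 1.537.
P = 1.537 / 2.145×10⁻⁶ = 716500 N.
σ = P/A = 716500/2100 = 341.2 MPa.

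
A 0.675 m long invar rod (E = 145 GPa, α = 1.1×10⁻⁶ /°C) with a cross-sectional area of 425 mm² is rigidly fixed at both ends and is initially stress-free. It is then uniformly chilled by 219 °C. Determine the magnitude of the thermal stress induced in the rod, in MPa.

The supports are rigid, so the total axial strain is zero. The restrained thermal strain is ε = αΔT = 1.1×10⁻⁶ × 219 = 240.9×10⁻⁶.
σ = EαΔT = 145×10³ × 1.1×10⁻⁶ × 219 = 34.93 MPa (tensile; the rod is trying to contract).

σ ≈ 34.9 MPa (tensile)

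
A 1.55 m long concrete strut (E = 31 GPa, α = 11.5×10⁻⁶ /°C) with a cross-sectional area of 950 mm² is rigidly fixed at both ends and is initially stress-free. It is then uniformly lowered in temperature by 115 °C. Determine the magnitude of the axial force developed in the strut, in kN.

P ≈ 38.9 kN (tensile)

Full restraint means ε = 0, so the stress is σ = EαΔT = 31×10³ × 11.5×10⁻⁶ × 115 = 41 MPa.
Axial force P = σA = 41 × 950 = 38950 N = 38.95 kN, tensile.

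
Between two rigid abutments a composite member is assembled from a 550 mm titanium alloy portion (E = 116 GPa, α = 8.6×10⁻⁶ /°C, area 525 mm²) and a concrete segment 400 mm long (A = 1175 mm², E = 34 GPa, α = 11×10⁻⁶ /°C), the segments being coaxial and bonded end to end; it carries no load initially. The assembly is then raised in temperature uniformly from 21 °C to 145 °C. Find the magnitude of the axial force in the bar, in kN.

With the walls removed the bar would change length by δ_free = Σ αᵢΔT Lᵢ = 8.6×10⁻⁶×124×550 + 11×10⁻⁶×124×400 = 1.132 mm.
The rigid supports impose zero overall length change; the single axial force P common to all segments must satisfy P Σ Lᵢ/(AᵢEᵢ) = δ_free.
The series flexibility is Σ Lᵢ/(AᵢEᵢ) = 550/(525×116×10³) + 400/(1175×34×10³) = 1.904×10⁻⁵ mm/N.
Hence P = δ_free / Σ(L/AE) = 1.132/1.904×10⁻⁵ = 59.45 kN (compressive).

P ≈ 59.4 kN (compressive)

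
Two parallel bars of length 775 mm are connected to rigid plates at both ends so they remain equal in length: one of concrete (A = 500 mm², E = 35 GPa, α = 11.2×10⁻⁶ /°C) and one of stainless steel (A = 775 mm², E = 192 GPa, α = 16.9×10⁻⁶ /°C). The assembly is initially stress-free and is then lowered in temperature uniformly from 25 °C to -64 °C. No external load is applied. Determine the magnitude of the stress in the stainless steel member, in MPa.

Both members must finish at the same length. With the larger α, the stainless steel tends to over-contract; the plates restrain it, putting the stainless steel in tension and the concrete in compression. With no external load the two internal forces are equal and opposite, magnitude P.
Equating the net (thermal + elastic) strains gives |α₁ − α₂|·ΔT = P·[1/(A₁E₁) + 1/(A₂E₂)].
|α₁ − α₂|·ΔT = 5.7×10⁻⁶ × 89 = 0.0005073.
1/(A₁E₁) + 1/(A₂E₂) = 1/(500×35×10³) + 1/(775×192×10³) = 6.386×10⁻⁸ N⁻¹.
P = 0.0005073 / 6.386×10⁻⁸ = 7944 N = 7.944 kN.
σ_{stainless steel} = P/A₂ = 7944/775 = 10.25 MPa, tensile.

σ ≈ 10.2 MPa (tensile)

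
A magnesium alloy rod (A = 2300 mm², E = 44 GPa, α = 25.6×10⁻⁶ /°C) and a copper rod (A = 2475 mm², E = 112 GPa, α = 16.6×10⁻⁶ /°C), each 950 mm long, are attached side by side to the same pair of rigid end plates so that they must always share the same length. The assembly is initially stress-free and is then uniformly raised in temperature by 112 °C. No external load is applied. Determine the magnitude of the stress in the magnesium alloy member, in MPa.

σ ≈ 32.5 MPa (compressive)

Both members must finish at the same length. With the larger α, the magnesium alloy tends to over-expand; the plates restrain it, putting the magnesium alloy in compression and the copper in tension. With no external load the two internal forces are equal and opposite, magnitude P.
Equating the net (thermal + elastic) strains gives |α₁ − α₂|·ΔT = P·[1/(A₁E₁) + 1/(A₂E₂)].
|α₁ − α₂|·ΔT = 9×10⁻⁶ × 112 = 0.001008.
1/(A₁E₁) + 1/(A₂E₂) = 1/(2300×44×10³) + 1/(2475×112×10³) = 1.349×10⁻⁸ N⁻¹.
So P = 0.001008 / 1.349×10⁻⁸ = 74.73 kN.
σ_{magnesium alloy} = P/A₁ = 74730/2300 = 32.49 MPa, compressive.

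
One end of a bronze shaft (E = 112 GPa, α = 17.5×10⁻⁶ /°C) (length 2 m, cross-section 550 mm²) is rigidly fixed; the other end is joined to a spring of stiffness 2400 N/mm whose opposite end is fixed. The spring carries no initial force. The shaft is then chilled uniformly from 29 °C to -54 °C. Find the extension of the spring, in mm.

δ ≈ 2.69 mm

The unrestrained thermal change is αΔT L = 17.5×10⁻⁶ × 83 × 2000 = 2.905 mm.
Let P be the tensile force in the spring. The shaft extends elastically by PL/(AE) and the spring stretches by P/k; together these equal δ_free.
P [ L/(AE) + 1/k ] = δ_free → P [ 2000/(550×112×10³) + 1/(2400) ] = 2.905.
P = 2.905 / 0.0004491 = 6468 N.
Spring extension = P/k = 6468/(2400) = 2.695 mm.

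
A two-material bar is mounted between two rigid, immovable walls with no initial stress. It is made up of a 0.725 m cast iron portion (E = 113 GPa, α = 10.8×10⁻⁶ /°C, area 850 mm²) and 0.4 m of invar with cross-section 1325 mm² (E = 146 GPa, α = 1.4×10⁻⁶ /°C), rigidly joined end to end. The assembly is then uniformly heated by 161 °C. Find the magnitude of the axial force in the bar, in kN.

Free thermal expansion of the whole bar: Σ αᵢΔT Lᵢ = 10.8×10⁻⁶×161×725 + 1.4×10⁻⁶×161×400 = 1.351 mm.
Since the ends are fixed, an axial force P builds up, equal in every segment, with P · Σ Lᵢ/(AᵢEᵢ) = δ_free.
Σ Lᵢ/(AᵢEᵢ) = 725/(850×113×10³) + 400/(1325×146×10³) = 9.616×10⁻⁶ mm/N.
Hence P = δ_free / Σ(L/AE) = 1.351/9.616×10⁻⁶ = 140.5 kN (compressive).

P ≈ 140 kN (compressive)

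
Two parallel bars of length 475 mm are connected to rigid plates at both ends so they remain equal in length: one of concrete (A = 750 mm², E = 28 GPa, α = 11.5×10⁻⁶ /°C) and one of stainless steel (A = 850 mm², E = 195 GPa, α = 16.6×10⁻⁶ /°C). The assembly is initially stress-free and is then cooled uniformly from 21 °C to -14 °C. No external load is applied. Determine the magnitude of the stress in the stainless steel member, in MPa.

σ ≈ 3.91 MPa (tensile)

Equilibrium of a rigid end plate with no external load gives equal and opposite internal forces ±P in the two members. Since α_{stainless steel} > α_{concrete}, cooling drives the stainless steel into tension and the concrete into compression.
Setting the final lengths equal and cancelling L: (α₁ − α₂)ΔT = P/(A₁E₁) + P/(A₂E₂).
|α₁ − α₂|·ΔT = 5.1×10⁻⁶ × 35 = 0.0001785.
1/(A₁E₁) + 1/(A₂E₂) = 1/(750×28×10³) + 1/(850×195×10³) = 5.365×10⁻⁸ N⁻¹.
So P = 0.0001785 / 5.365×10⁻⁸ = 3.327 kN.
σ_{stainless steel} = P/A₂ = 3327/850 = 3.914 MPa, tensile.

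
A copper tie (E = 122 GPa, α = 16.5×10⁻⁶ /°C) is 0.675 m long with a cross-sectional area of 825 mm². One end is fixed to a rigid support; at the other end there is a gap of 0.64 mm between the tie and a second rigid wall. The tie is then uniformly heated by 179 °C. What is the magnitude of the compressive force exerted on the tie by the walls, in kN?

If the wall were absent the tie would grow by αΔT L = 16.5×10⁻⁶ × 179 × 675 = 1.994 mm.
The gap closes (δ_free > 0.64 mm) and the wall then resists a further 1.994 − 0.64 = 1.354 mm of expansion.
Compatibility: PL/(AE) = 1.354 mm, so σ = P/A = E × (1.354/675) = 244.7 MPa.
Force on the wall = σA = 244.7 × 825 mm² = 201.8 kN.

P ≈ 202 kN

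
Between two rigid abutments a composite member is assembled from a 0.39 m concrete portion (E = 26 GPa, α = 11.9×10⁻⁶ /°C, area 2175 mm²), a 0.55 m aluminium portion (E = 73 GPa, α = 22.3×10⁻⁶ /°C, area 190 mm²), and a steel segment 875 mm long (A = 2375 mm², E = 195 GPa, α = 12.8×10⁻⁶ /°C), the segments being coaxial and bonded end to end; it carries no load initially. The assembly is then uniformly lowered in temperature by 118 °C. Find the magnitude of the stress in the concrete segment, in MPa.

If the supports were absent, the total length change would be Σ αᵢΔT Lᵢ = 11.9×10⁻⁶×118×390 + 22.3×10⁻⁶×118×550 + 12.8×10⁻⁶×118×875 = 3.317 mm.
The walls prevent any net length change, so an axial force P (same in every segment) develops. Compatibility: P · Σ Lᵢ/(AᵢEᵢ) = δ_free.
The series flexibility is Σ Lᵢ/(AᵢEᵢ) = 390/(2175×26×10³) + 550/(190×73×10³) + 875/(2375×195×10³) = 4.844×10⁻⁵ mm/N.
So P = 3.317 / 4.844×10⁻⁵ = 68.47 kN, tensile.
σ_{concrete} = P / A = 68470 / 2175 = 31.48 MPa.

σ ≈ 31.5 MPa (tensile)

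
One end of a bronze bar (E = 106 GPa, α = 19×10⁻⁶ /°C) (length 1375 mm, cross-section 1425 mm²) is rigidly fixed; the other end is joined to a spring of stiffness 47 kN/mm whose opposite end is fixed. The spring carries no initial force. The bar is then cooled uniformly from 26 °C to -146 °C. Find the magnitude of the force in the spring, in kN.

P ≈ 148 kN

Free thermal contraction: δ_free = αΔT L = 19×10⁻⁶ × 172 × 1375 = 4.493 mm.
With a force P in the spring, the elastic change of the bar is PL/(AE) and that of the spring is P/k; compatibility requires their sum to equal δ_free.
So P = δ_free / [L/(AE) + 1/k] = 4.493 / [ 1375/(1425×106×10³) + 1/(47×10³) ].
P = 4.493 / 3.038×10⁻⁵ = 147900 N.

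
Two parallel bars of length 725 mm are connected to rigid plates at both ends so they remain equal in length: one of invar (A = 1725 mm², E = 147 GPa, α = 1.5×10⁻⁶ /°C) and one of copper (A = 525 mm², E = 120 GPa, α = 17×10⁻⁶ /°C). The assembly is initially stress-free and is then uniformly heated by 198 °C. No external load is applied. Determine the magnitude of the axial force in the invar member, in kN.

P ≈ 155 kN (tensile in the invar)

Equilibrium of a rigid end plate with no external load gives equal and opposite internal forces ±P in the two members. Since α_{copper} > α_{invar}, heating drives the copper into compression and the invar into tension.
Setting the final lengths equal and cancelling L: (α₁ − α₂)ΔT = P/(A₁E₁) + P/(A₂E₂).
|α₁ − α₂|·ΔT = 15.5×10⁻⁶ × 198 = 0.003069.
1/(A₁E₁) + 1/(A₂E₂) = 1/(1725×147×10³) + 1/(525×120×10³) = 1.982×10⁻⁸ N⁻¹.
So P = 0.003069 / 1.982×10⁻⁸ = 154.9 kN.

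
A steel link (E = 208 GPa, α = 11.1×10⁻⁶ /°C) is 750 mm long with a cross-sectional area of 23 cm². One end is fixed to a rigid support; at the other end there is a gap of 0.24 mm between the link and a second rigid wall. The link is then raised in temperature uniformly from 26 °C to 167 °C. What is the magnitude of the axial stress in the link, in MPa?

Free thermal elongation = αΔT L = 11.1×10⁻⁶ × 141 × 750 = 1.174 mm.
This exceeds the 0.24 mm gap, so the wall pushes back. The portion of expansion that must be recovered elastically is δ_free − gap = 1.174 − 0.24 = 0.9338 mm.
That suppressed elongation corresponds to σ = E·Δ/L = 208×10³ × 0.9338/750 = 259 MPa.

σ ≈ 259 MPa (compressive)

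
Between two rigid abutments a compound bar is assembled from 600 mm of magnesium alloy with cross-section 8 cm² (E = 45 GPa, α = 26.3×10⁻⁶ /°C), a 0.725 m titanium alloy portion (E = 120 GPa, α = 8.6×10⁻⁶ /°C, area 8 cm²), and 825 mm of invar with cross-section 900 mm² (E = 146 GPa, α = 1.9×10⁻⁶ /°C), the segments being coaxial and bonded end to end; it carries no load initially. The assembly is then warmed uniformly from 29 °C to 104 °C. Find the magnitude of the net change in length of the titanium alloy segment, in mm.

Free thermal expansion of the whole bar: Σ αᵢΔT Lᵢ = 26.3×10⁻⁶×75×600 + 8.6×10⁻⁶×75×725 + 1.9×10⁻⁶×75×825 = 1.769 mm.
The walls prevent any net length change, so an axial force P (same in every segment) develops. Compatibility: P · Σ Lᵢ/(AᵢEᵢ) = δ_free.
The series flexibility is Σ Lᵢ/(AᵢEᵢ) = 600/(800×45×10³) + 725/(800×120×10³) + 825/(900×146×10³) = 3.05×10⁻⁵ mm/N.
P = 1.769 / 3.05×10⁻⁵ = 57990 N = 57.99 kN, compressive.
For the titanium alloy segment, free thermal change = 8.6×10⁻⁶×75×725 = 0.4676 mm and elastic change from P = 57990×725/(800×120×10³) = 0.438 mm; these oppose, so the net change is 0.0296 mm (segment lengthens).

|ΔL| ≈ 0.0296 mm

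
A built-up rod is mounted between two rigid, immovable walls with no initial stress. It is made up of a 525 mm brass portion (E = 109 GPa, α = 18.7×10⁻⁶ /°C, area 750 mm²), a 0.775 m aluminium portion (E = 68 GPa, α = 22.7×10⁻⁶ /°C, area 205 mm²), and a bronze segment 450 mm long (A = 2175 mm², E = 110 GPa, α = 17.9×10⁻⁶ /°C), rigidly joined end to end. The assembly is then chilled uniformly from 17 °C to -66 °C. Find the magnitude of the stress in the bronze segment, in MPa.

σ ≈ 21.2 MPa (tensile)

With the walls removed the bar would change length by δ_free = Σ αᵢΔT Lᵢ = 18.7×10⁻⁶×83×525 + 22.7×10⁻⁶×83×775 + 17.9×10⁻⁶×83×450 = 2.944 mm.
The rigid supports impose zero overall length change; the single axial force P common to all segments must satisfy P Σ Lᵢ/(AᵢEᵢ) = δ_free.
Σ Lᵢ/(AᵢEᵢ) = 525/(750×109×10³) + 775/(205×68×10³) + 450/(2175×110×10³) = 6.39×10⁻⁵ mm/N.
So P = 2.944 / 6.39×10⁻⁵ = 46.07 kN, tensile.
σ_{bronze} = P / A = 46070 / 2175 = 21.18 MPa.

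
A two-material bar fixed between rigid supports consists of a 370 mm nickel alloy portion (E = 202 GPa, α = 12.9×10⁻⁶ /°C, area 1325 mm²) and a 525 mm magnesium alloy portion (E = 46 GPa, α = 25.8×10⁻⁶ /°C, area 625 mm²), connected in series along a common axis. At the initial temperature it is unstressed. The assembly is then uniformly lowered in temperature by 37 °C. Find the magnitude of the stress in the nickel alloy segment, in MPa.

σ ≈ 26 MPa (tensile)

If the supports were absent, the total length change would be Σ αᵢΔT Lᵢ = 12.9×10⁻⁶×37×370 + 25.8×10⁻⁶×37×525 = 0.6778 mm.
The rigid supports impose zero overall length change; the single axial force P common to all segments must satisfy P Σ Lᵢ/(AᵢEᵢ) = δ_free.
Σ Lᵢ/(AᵢEᵢ) = 370/(1325×202×10³) + 525/(625×46×10³) = 1.964×10⁻⁵ mm/N.
Hence P = δ_free / Σ(L/AE) = 0.6778/1.964×10⁻⁵ = 34.5 kN (tensile).
σ_{nickel alloy} = P / A = 34500 / 1325 = 26.04 MPa.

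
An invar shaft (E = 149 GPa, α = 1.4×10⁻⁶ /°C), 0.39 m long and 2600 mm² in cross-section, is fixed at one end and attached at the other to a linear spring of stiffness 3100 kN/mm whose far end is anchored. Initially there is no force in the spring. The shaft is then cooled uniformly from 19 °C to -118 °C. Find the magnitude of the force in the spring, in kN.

P ≈ 56.3 kN

Free thermal contraction: δ_free = αΔT L = 1.4×10⁻⁶ × 137 × 390 = 0.0748 mm.
Let P be the tensile force in the spring. The shaft extends elastically by PL/(AE) and the spring stretches by P/k; together these equal δ_free.
P [ L/(AE) + 1/k ] = δ_free → P [ 390/(2600×149×10³) + 1/(3100×10³) ] = 0.0748.
P = 0.0748 / 1.329×10⁻⁶ = 56270 N.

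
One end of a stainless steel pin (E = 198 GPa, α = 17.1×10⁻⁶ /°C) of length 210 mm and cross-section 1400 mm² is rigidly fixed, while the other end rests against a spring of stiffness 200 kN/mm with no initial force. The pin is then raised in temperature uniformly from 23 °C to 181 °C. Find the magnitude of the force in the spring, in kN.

Free thermal expansion: δ_free = αΔT L = 17.1×10⁻⁶ × 158 × 210 = 0.5674 mm.
Let P be the compressive force at the spring. The pin shortens elastically by PL/(AE) and the spring compresses by P/k; together these equal δ_free.
So P = δ_free / [L/(AE) + 1/k] = 0.5674 / [ 210/(1400×198×10³) + 1/(200×10³) ].
P = 0.5674 / 5.758×10⁻⁶ = 98540 N.

P ≈ 98.5 kN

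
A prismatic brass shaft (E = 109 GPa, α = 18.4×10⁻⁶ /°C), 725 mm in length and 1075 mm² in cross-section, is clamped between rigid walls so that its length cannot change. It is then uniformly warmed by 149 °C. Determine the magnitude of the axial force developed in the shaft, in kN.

P ≈ 321 kN (compressive)

The ends cannot move, so σ = EαΔT = 109×10³ × 18.4×10⁻⁶ × 149 = 298.8 MPa.
Axial force P = σA = 298.8 × 1075 = 321200 N = 321.2 kN, compressive.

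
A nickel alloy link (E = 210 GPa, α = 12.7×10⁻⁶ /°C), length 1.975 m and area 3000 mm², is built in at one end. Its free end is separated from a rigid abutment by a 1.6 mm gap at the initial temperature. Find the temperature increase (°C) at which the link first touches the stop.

Contact occurs when the free expansion equals the gap: αΔT L = 1.6 mm.
ΔT = 1.6 / (12.7×10⁻⁶ × 1975) = 63.79 °C.

ΔT ≈ 63.8 °C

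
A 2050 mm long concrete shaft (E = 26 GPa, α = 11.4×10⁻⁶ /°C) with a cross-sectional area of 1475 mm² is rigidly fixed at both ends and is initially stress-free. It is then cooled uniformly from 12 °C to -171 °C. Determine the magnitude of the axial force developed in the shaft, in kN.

With zero net strain, σ = E·αΔT = 26 GPa × 11.4×10⁻⁶ × 183 = 54.24 MPa.
Then P = σA = 54.24 × 1475 mm² = 80.01 kN, tensile.

P ≈ 80 kN (tensile)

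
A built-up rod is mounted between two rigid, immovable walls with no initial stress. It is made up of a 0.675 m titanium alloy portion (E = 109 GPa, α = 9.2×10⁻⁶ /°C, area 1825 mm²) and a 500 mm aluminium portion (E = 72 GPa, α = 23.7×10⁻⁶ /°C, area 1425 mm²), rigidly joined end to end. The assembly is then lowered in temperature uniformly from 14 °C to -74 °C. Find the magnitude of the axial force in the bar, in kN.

P ≈ 192 kN (tensile)

Free thermal contraction of the whole bar: Σ αᵢΔT Lᵢ = 9.2×10⁻⁶×88×675 + 23.7×10⁻⁶×88×500 = 1.589 mm.
The walls prevent any net length change, so an axial force P (same in every segment) develops. Compatibility: P · Σ Lᵢ/(AᵢEᵢ) = δ_free.
The series flexibility is Σ Lᵢ/(AᵢEᵢ) = 675/(1825×109×10³) + 500/(1425×72×10³) = 8.267×10⁻⁶ mm/N.
Hence P = δ_free / Σ(L/AE) = 1.589/8.267×10⁻⁶ = 192.3 kN (tensile).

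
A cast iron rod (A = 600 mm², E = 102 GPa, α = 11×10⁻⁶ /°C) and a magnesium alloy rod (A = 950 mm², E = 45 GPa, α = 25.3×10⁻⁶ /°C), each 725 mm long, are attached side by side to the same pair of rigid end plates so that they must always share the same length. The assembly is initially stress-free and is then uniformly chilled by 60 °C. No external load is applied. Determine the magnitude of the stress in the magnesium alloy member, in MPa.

σ ≈ 22.7 MPa (tensile)

Equilibrium of a rigid end plate with no external load gives equal and opposite internal forces ±P in the two members. Since α_{magnesium alloy} > α_{cast iron}, cooling drives the magnesium alloy into tension and the cast iron into compression.
Setting the final lengths equal and cancelling L: (α₁ − α₂)ΔT = P/(A₁E₁) + P/(A₂E₂).
|α₁ − α₂|·ΔT = 14.3×10⁻⁶ × 60 = 0.000858.
1/(A₁E₁) + 1/(A₂E₂) = 1/(600×102×10³) + 1/(950×45×10³) = 3.973×10⁻⁸ N⁻¹.
So P = 0.000858 / 3.973×10⁻⁸ = 21.59 kN.
σ_{magnesium alloy} = P/A₂ = 21590/950 = 22.73 MPa, tensile.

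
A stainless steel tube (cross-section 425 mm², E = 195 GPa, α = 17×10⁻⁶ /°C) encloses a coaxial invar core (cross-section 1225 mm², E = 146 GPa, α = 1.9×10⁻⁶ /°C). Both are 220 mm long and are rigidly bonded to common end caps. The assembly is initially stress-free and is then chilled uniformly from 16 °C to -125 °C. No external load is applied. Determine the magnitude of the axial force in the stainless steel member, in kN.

P ≈ 121 kN (tensile in the stainless steel)

Equilibrium of a rigid end plate with no external load gives equal and opposite internal forces ±P in the two members. Since α_{stainless steel} > α_{invar}, cooling drives the stainless steel into tension and the invar into compression.
Setting the final lengths equal and cancelling L: (α₁ − α₂)ΔT = P/(A₁E₁) + P/(A₂E₂).
|α₁ − α₂|·ΔT = 15.1×10⁻⁶ × 141 = 0.002129.
1/(A₁E₁) + 1/(A₂E₂) = 1/(425×195×10³) + 1/(1225×146×10³) = 1.766×10⁻⁸ N⁻¹.
So P = 0.002129 / 1.766×10⁻⁸ = 120.6 kN.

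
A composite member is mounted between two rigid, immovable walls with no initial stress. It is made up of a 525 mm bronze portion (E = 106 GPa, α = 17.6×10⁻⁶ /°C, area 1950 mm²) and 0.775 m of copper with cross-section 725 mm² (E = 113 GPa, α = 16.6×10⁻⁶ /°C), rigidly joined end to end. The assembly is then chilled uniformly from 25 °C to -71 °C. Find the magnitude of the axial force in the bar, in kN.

P ≈ 177 kN (tensile)

With the walls removed the bar would change length by δ_free = Σ αᵢΔT Lᵢ = 17.6×10⁻⁶×96×525 + 16.6×10⁻⁶×96×775 = 2.122 mm.
Since the ends are fixed, an axial force P builds up, equal in every segment, with P · Σ Lᵢ/(AᵢEᵢ) = δ_free.
Σ Lᵢ/(AᵢEᵢ) = 525/(1950×106×10³) + 775/(725×113×10³) = 1.2×10⁻⁵ mm/N.
So P = 2.122 / 1.2×10⁻⁵ = 176.8 kN, tensile.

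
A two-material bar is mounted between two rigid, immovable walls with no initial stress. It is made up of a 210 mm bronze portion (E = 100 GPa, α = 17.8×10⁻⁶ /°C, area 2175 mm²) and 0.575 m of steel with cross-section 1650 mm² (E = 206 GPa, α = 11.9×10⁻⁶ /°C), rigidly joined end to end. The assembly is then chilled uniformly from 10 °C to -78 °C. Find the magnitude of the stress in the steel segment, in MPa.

With the walls removed the bar would change length by δ_free = Σ αᵢΔT Lᵢ = 17.8×10⁻⁶×88×210 + 11.9×10⁻⁶×88×575 = 0.9311 mm.
The rigid supports impose zero overall length change; the single axial force P common to all segments must satisfy P Σ Lᵢ/(AᵢEᵢ) = δ_free.
The series flexibility is Σ Lᵢ/(AᵢEᵢ) = 210/(2175×100×10³) + 575/(1650×206×10³) = 2.657×10⁻⁶ mm/N.
So P = 0.9311 / 2.657×10⁻⁶ = 350.4 kN, tensile.
σ_{steel} = P / A = 350400 / 1650 = 212.4 MPa.

σ ≈ 212 MPa (tensile)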